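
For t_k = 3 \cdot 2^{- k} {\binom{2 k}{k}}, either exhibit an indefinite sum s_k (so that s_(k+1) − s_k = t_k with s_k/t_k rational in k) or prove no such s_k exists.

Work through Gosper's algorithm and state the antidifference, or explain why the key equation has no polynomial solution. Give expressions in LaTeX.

r(k) = (2*k + 1)/(k + 1) after simplifying.
So A=2*k + 1 and B=k + 1, with C=1.
Need (2*k + 1)·f(k+1) − (k)·f(k) = 1.
deg f ≤ -1 (via 1,1,0).
Negative degree bound (-1): no f exists, t_k not Gosper-summable.

none (Gosper's algorithm certifies no s_k)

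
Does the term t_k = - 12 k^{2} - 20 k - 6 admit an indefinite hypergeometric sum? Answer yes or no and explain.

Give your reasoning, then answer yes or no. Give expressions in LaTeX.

r(k) = (6*k**2 + 22*k + 19)/(6*k**2 + 10*k + 3) after simplifying.
Factor: A=1; B=1; C=k**2 + 5*k/3 + 1/2.
Set up (1)·f(k+1) − (1)·f(k) − (k**2 + 5*k/3 + 1/2) = 0.
deg f ≤ 3 (via 0,0,2).
Solving with deg f ≤ 3: f(k) = k*(2*k**2 + 2*k - 1)/6.
Then R = B(k−1)f/C = k*(2*k**2 + 2*k - 1)/(6*k**2 + 10*k + 3), so s_k = R(k)·t_k = 2*k*(-2*k**2 - 2*k + 1).
Δs = -12*k**2 - 20*k - 6, as required.

Yes. s_k = 2 k \left(- 2 k^{2} - 2 k + 1\right).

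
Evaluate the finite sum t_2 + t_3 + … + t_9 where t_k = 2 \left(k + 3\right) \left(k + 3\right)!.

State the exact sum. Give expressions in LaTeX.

t_(k+1)/t_k = (k + 4)**2/(k + 3).
A = k + 4, B = 1, C = k + 3.
Set up (k + 4)·f(k+1) − (1)·f(k) − (k + 3) = 0.
deg f ≤ 0 (via 1,0,1).
A polynomial solution: f(k) = 1.
Get s_k = R·t_k = 2*factorial(k + 3) with R(k) = B(k−1)f(k)/C(k) = 1/(k + 3).
Check: Δs_k = 2*(k + 3)*factorial(k + 3). ✓
Evaluate s at k=10 and k=2: 12454041600 and 240; difference 12454041360.

Σ = 12454041360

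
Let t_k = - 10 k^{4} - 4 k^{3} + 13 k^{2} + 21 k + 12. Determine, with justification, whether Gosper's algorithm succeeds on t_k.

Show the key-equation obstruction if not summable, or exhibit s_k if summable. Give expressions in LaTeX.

t_(k+1)/t_k = (10*k**4 + 44*k**3 + 59*k**2 + 5*k - 32)/(10*k**4 + 4*k**3 - 13*k**2 - 21*k - 12).
Take A(k)=1, B(k)=1, C(k)=k**4 + 2*k**3/5 - 13*k**2/10 - 21*k/10 - 6/5.
Need (1)·f(k+1) − (1)·f(k) = k**4 + 2*k**3/5 - 13*k**2/10 - 21*k/10 - 6/5.
From deg A=0, deg B=0, deg C=4: d=5.
Solving with deg f ≤ 5: f(k) = k*(2*k**4 - 4*k**3 - 3*k**2 - 3*k - 4)/10.
Certificate R = B(k−1)f/C = k*(2*k**4 - 4*k**3 - 3*k**2 - 3*k - 4)/(10*k**4 + 4*k**3 - 13*k**2 - 21*k - 12) gives s_k = k*(-2*k**4 + 4*k**3 + 3*k**2 + 3*k + 4).
Δs = -10*k**4 - 4*k**3 + 13*k**2 + 21*k + 12, as required.

Yes. s_k = k \left(- 2 k^{4} + 4 k^{3} + 3 k^{2} + 3 k + 4\right).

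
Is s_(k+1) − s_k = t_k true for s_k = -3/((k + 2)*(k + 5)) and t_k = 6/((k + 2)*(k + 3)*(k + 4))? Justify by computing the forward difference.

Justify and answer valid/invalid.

Invalid: residual 6*(-3*k - 14)/(k**5 + 20*k**4 + 155*k**3 + 580*k**2 + 1044*k + 720) ≠ 0.

s_(k+1) = -3/((k + 3)*(k + 6))
s_(k+1) − s_k = 6*(k + 4)/(k**4 + 16*k**3 + 91*k**2 + 216*k + 180)
(s_(k+1) − s_k) − t_k = 6*(-3*k - 14)/(k**5 + 20*k**4 + 155*k**3 + 580*k**2 + 1044*k + 720)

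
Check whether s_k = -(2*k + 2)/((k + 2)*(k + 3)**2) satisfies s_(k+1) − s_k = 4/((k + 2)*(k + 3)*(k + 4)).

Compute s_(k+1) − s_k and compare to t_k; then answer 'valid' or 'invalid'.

s_(k+1) = 2*(-k - 2)/((k + 3)*(k + 4)**2)
s_(k+1) − s_k = 4*(k**2 + 4*k + 2)/(k**5 + 16*k**4 + 101*k**3 + 314*k**2 + 480*k + 288)
(s_(k+1) − s_k) − t_k = 4*(-3*k - 10)/(k**5 + 16*k**4 + 101*k**3 + 314*k**2 + 480*k + 288)

Invalid: residual 4*(-3*k - 10)/(k**5 + 16*k**4 + 101*k**3 + 314*k**2 + 480*k + 288) ≠ 0.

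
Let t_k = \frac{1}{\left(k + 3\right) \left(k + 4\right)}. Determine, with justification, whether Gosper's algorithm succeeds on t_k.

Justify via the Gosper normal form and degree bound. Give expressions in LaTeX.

Step 1: r(k) = (k + 3)/(k + 5).
Normal form (A,B,C) = (k + 3, k + 5, 1).
Key eq: (k + 3)·f(k+1) = (k + 4)·f(k) + (1).
d = 1 from the (1,1,0) case.
A polynomial solution: f(k) = k/3.
Then R = B(k−1)f/C = k*(k + 4)/3, so s_k = R(k)·t_k = k/(3*(k + 3)).
Check: Δs_k = 1/(k**2 + 7*k + 12). ✓

Yes. s_k = \frac{k}{3 \left(k + 3\right)}.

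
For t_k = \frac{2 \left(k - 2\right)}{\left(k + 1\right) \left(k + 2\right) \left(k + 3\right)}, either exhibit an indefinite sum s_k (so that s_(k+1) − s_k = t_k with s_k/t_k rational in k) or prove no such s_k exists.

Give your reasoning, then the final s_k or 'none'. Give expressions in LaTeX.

Step 1: r(k) = (k - 1)*(k + 1)/((k - 2)*(k + 4)).
Gosper form: A/B · C(k+1)/C(k) with A=k + 1, B=k + 4, C=k - 2.
Need (k + 1)·f(k+1) − (k + 3)·f(k) = k - 2.
deg f ≤ 2 (via 1,1,1).
Solve for f: f(k) = -k*(k + 7)/4 (degree 2 ≤ 2).
Then R = B(k−1)f/C = -k*(k + 3)*(k + 7)/(4*(k - 2)), so s_k = R(k)·t_k = k*(-k - 7)/(2*(k + 1)*(k + 2)).
Verify: 2*(k - 2)/(k**3 + 6*k**2 + 11*k + 6) matches t_k.

s_k = \frac{k \left(- k - 7\right)}{2 \left(k + 1\right) \left(k + 2\right)}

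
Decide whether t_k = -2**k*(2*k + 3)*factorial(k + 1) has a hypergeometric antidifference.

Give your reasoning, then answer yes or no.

Yes. s_k = -2**k*factorial(k + 1).

t_(k+1)/t_k = 2*(k + 2)*(2*k + 5)/(2*k + 3).
Normal form (A,B,C) = (2*k + 4, 1, k + 3/2).
Set up (2*k + 4)·f(k+1) − (1)·f(k) − (k + 3/2) = 0.
Degrees (1,0,1) ⇒ d ≤ 0.
Solve for f: f(k) = 1/2 (degree 0 ≤ 0).
Get s_k = R·t_k = -2**k*factorial(k + 1) with R(k) = B(k−1)f(k)/C(k) = 1/(2*k + 3).
s_(k+1) − s_k = -2**k*(2*k + 3)*factorial(k + 1) = t_k.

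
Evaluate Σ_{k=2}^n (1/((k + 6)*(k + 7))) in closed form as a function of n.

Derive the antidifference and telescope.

S(n) = (n - 1)/(8*(n + 7))

Ratio r(k) = (k + 6)/(k + 8).
Take A(k)=k + 6, B(k)=k + 8, C(k)=1.
f must satisfy (k + 6)·f(k+1) − (k + 7)·f(k) = 1.
Degrees (1,1,0) ⇒ d ≤ 1.
Solving with deg f ≤ 1: f(k) = k/6.
Certificate R = B(k−1)f/C = k*(k + 7)/6 gives s_k = k/(6*(k + 6)).
s_(k+1) − s_k = 1/(k**2 + 13*k + 42) = t_k.
Σ_(k=2)^n t_k = s_(n+1) − s_(2) = ((n + 1)/(6*(n + 7))) − (1/24), i.e. (n - 1)/(8*(n + 7)).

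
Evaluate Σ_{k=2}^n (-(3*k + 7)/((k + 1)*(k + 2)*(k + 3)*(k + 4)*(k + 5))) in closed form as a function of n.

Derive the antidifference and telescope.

S(n) = (-n**3 - 11*n**2 - 38*n + 50)/(90*(n**3 + 11*n**2 + 38*n + 40))

The ratio is (k + 1)*(3*k + 10)/((k + 6)*(3*k + 7)).
Gosper form: A/B · C(k+1)/C(k) with A=k + 1, B=k + 6, C=k + 7/3.
Need (k + 1)·f(k+1) − (k + 5)·f(k) = k + 7/3.
From deg A=1, deg B=1, deg C=1: d=4.
A polynomial solution: f(k) = k*(k + 2)*(k**2 + 8*k + 19)/36.
Get s_k = R·t_k = k*(-k**2 - 8*k - 19)/(12*(k**3 + 8*k**2 + 19*k + 12)) with R(k) = B(k−1)f(k)/C(k) = k*(k + 2)*(k + 5)*(k**2 + 8*k + 19)/(12*(3*k + 7)).
Verify: (-3*k - 7)/(k**5 + 15*k**4 + 85*k**3 + 225*k**2 + 274*k + 120) matches t_k.
Σ_(k=2)^n t_k = s_(n+1) − s_(2) = ((-n**3 - 11*n**2 - 38*n - 28)/(12*(n**3 + 11*n**2 + 38*n + 40))) − (-13/180), i.e. (-n**3 - 11*n**2 - 38*n + 50)/(90*(n**3 + 11*n**2 + 38*n + 40)).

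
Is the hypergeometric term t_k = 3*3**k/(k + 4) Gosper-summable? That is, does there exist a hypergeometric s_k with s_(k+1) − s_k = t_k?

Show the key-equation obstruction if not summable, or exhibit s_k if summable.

No; the degree bound rules out any f.

The ratio is 3*(k + 4)/(k + 5).
Gosper form: A/B · C(k+1)/C(k) with A=3*k + 12, B=k + 5, C=1.
Set up (3*k + 12)·f(k+1) − (k + 4)·f(k) − (1) = 0.
d = -1 from the (1,1,0) case.
Negative degree bound (-1): no f exists, t_k not Gosper-summable.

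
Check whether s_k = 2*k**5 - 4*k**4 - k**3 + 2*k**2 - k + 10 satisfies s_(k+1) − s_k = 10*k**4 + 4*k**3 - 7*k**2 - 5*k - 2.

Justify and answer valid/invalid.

valid; difference matches t_k

s_(k+1) = 2*k**5 + 6*k**4 + 3*k**3 - 5*k**2 - 6*k + 8
s_(k+1) − s_k = 10*k**4 + 4*k**3 - 7*k**2 - 5*k - 2
(s_(k+1) − s_k) − t_k = 0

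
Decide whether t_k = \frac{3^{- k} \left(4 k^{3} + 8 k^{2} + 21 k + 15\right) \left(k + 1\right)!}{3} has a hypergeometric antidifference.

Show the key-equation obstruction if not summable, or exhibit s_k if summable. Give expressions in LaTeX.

Yes. s_k = 3^{- k} \left(2 k + 1\right)^{2} \left(k + 1\right)!.

Compute t_(k+1)/t_k: get (4*k**4 + 28*k**3 + 89*k**2 + 146*k + 96)/(3*(4*k**3 + 8*k**2 + 21*k + 15)).
A = k/3 + 2/3, B = 1, C = k**3 + 2*k**2 + 21*k/4 + 15/4.
Need (k/3 + 2/3)·f(k+1) − (1)·f(k) = k**3 + 2*k**2 + 21*k/4 + 15/4.
From deg A=1, deg B=0, deg C=3: d=2.
Solving with deg f ≤ 2: f(k) = 3*(2*k + 1)**2/4.
Certificate R = B(k−1)f/C = 3*(2*k + 1)**2/(4*k**3 + 8*k**2 + 21*k + 15) gives s_k = (2*k + 1)**2*factorial(k + 1)/3**k.
Δs = (4*k**3 + 8*k**2 + 21*k + 15)*factorial(k + 1)/(3*3**k), as required.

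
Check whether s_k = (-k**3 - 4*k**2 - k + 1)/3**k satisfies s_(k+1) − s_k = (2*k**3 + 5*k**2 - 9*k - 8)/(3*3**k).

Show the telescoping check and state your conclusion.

s_(k+1) = (-k - (k + 1)**3 - 4*(k + 1)**2)/(3*3**k)
s_(k+1) − s_k = (2*k**3 + 5*k**2 - 9*k - 8)/(3*3**k)
(s_(k+1) − s_k) − t_k = 0

Valid: the claim telescopes to t_k.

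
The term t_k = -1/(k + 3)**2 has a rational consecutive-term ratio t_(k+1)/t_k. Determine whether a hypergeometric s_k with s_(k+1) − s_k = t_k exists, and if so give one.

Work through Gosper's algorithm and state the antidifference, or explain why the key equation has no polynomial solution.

not Gosper-summable; s_k does not exist

Step 1: r(k) = (k + 3)**2/(k + 4)**2.
Gosper form: A/B · C(k+1)/C(k) with A=k**2 + 6*k + 9, B=k**2 + 8*k + 16, C=1.
Need (k**2 + 6*k + 9)·f(k+1) − (k**2 + 6*k + 9)·f(k) = 1.
deg f ≤ 0 (via 2,2,0).
f = c0 ⇒ A·f(k+1) − B(k−1)·f(k) − C = -1. The system {-1 = 0} is inconsistent; no antidifference.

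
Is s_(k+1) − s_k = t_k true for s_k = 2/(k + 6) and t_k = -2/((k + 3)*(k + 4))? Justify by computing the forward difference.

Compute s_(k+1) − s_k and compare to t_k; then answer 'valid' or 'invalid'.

s_(k+1) = 2/(k + 7)
s_(k+1) − s_k = -2/((k + 6)*(k + 7))
(s_(k+1) − s_k) − t_k = 12*(k + 5)/(k**4 + 20*k**3 + 145*k**2 + 450*k + 504)

Invalid: residual 12*(k + 5)/(k**4 + 20*k**3 + 145*k**2 + 450*k + 504) ≠ 0.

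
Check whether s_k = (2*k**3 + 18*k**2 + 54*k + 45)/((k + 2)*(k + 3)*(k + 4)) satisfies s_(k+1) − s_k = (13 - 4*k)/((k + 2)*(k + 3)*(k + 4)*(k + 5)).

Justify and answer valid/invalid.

Valid — Δs_k = t_k.

s_(k+1) = (54*k + 2*(k + 1)**3 + 18*(k + 1)**2 + 99)/((k + 3)*(k + 4)*(k + 5))
s_(k+1) − s_k = (13 - 4*k)/(k**4 + 14*k**3 + 71*k**2 + 154*k + 120)
(s_(k+1) − s_k) − t_k = 0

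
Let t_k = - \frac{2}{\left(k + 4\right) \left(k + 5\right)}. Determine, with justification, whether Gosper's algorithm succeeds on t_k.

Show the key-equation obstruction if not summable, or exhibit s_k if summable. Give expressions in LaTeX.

t_(k+1)/t_k = (k + 4)/(k + 6).
Normal form (A,B,C) = (k + 4, k + 6, 1).
f must satisfy (k + 4)·f(k+1) − (k + 5)·f(k) = 1.
From deg A=1, deg B=1, deg C=0: d=1.
A polynomial solution: f(k) = k/4.
So s_k = (B(k−1)f/C)·t_k = (k*(k + 5)/4)·t_k = -k/(2*k + 8).
s_(k+1) − s_k = -2/(k**2 + 9*k + 20) = t_k.

Yes. s_k = - \frac{k}{2 k + 8}.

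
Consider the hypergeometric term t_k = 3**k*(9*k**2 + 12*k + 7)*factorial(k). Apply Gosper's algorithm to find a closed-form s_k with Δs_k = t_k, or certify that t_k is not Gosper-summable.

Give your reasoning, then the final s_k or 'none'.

s_k = 3**k*(3*k - 1)*factorial(k)

Compute t_(k+1)/t_k: get 3*(9*k**3 + 39*k**2 + 58*k + 28)/(9*k**2 + 12*k + 7).
Factor: A=3*k + 3; B=1; C=k**2 + 4*k/3 + 7/9.
f must satisfy (3*k + 3)·f(k+1) − (1)·f(k) = k**2 + 4*k/3 + 7/9.
d = 1 from the (1,0,2) case.
Solving with deg f ≤ 1: f(k) = (3*k - 1)/9.
So s_k = (B(k−1)f/C)·t_k = ((3*k - 1)/(9*k**2 + 12*k + 7))·t_k = 3**k*(3*k - 1)*factorial(k).
s_(k+1) − s_k = 3**k*(9*k**2 + 12*k + 7)*factorial(k) = t_k.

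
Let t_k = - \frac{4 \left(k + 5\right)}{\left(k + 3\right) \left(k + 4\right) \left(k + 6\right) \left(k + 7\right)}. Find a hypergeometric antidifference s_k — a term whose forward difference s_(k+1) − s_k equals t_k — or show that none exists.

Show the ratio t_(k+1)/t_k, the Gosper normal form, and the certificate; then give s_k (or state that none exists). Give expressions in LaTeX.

s_k = \frac{k \left(- k - 9\right)}{9 \left(k^{2} + 9 k + 18\right)}

t_(k+1)/t_k = (k + 3)*(k + 6)**2/((k + 5)**2*(k + 8)).
So A=k + 3 and B=k + 8, with C=k**2 + 10*k + 25.
Key eq: (k + 3)·f(k+1) = (k + 7)·f(k) + (k**2 + 10*k + 25).
deg f ≤ 4 (via 1,1,2).
Coefficient equations give f(k) = k*(k + 4)*(k + 5)*(k + 9)/36.
Then R = B(k−1)f/C = k*(k + 4)*(k + 7)*(k + 9)/(36*(k + 5)), so s_k = R(k)·t_k = k*(-k - 9)/(9*(k**2 + 9*k + 18)).
Δs = 4*(-k - 5)/(k**4 + 20*k**3 + 145*k**2 + 450*k + 504), as required.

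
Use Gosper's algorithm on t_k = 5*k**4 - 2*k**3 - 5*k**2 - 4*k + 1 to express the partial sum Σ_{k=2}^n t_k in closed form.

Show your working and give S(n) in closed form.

Compute t_(k+1)/t_k: get (5*k**4 + 18*k**3 + 19*k**2 - 5)/(5*k**4 - 2*k**3 - 5*k**2 - 4*k + 1).
Take A(k)=1, B(k)=1, C(k)=k**4 - 2*k**3/5 - k**2 - 4*k/5 + 1/5.
Set up (1)·f(k+1) − (1)·f(k) − (k**4 - 2*k**3/5 - k**2 - 4*k/5 + 1/5) = 0.
deg f ≤ 5 (via 0,0,4).
Solving with deg f ≤ 5: f(k) = k*(k**4 - 3*k**3 + k**2 + 2)/5.
So s_k = (B(k−1)f/C)·t_k = (k*(k**4 - 3*k**3 + k**2 + 2)/(5*k**4 - 2*k**3 - 5*k**2 - 4*k + 1))·t_k = k*(k**4 - 3*k**3 + k**2 + 2).
s_(k+1) − s_k = 5*k**4 - 2*k**3 - 5*k**2 - 4*k + 1 = t_k.
Telescope: S(n) = s_(n+1) − s_(2) = n**5 + 2*n**4 - n**3 - 5*n**2 - 2*n + 1 − (-4) = n**5 + 2*n**4 - n**3 - 5*n**2 - 2*n + 5.

S(n) = n**5 + 2*n**4 - n**3 - 5*n**2 - 2*n + 5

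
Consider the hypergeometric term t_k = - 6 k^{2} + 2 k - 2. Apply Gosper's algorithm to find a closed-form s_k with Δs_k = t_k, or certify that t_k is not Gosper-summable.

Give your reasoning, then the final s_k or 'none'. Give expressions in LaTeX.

s_k = 2 k \left(- k^{2} + 2 k - 2\right)

Compute t_(k+1)/t_k: get (-k + 3*(k + 1)**2)/(3*k**2 - k + 1).
Gosper form: A/B · C(k+1)/C(k) with A=1, B=1, C=k**2 - k/3 + 1/3.
Need (1)·f(k+1) − (1)·f(k) = k**2 - k/3 + 1/3.
Bound: deg f ≤ 3.
A polynomial solution: f(k) = k*(k**2 - 2*k + 2)/3.
Certificate R = B(k−1)f/C = k*(k**2 - 2*k + 2)/(3*k**2 - k + 1) gives s_k = 2*k*(-k**2 + 2*k - 2).
Δs = -6*k**2 + 2*k - 2, as required.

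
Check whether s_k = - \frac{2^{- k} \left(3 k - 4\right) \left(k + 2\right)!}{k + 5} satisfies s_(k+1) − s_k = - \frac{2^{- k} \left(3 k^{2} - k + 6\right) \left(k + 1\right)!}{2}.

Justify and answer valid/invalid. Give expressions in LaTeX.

Invalid: residual \frac{3 \cdot 2^{- k} \left(3 k^{3} + 14 k^{2} - 5 k + 38\right) \left(k + 1\right)!}{2 \left(k + 5\right) \left(k + 6\right)} ≠ 0.

s_(k+1) = -(3*k - 1)*factorial(k + 3)/(2*2**k*(k + 6))
s_(k+1) − s_k = -(3*k**3 + 17*k**2 + 9*k + 33)*factorial(k + 2)/(2*2**k*(k + 5)*(k + 6))
(s_(k+1) − s_k) − t_k = 3*(3*k**3 + 14*k**2 - 5*k + 38)*factorial(k + 1)/(2*2**k*(k + 5)*(k + 6))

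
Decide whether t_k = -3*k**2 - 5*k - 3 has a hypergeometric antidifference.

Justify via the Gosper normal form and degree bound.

Yes. s_k = k*(-k**2 - k - 1).

Ratio r(k) = (3*k**2 + 11*k + 11)/(3*k**2 + 5*k + 3).
A = 1, B = 1, C = k**2 + 5*k/3 + 1.
Need (1)·f(k+1) − (1)·f(k) = k**2 + 5*k/3 + 1.
From deg A=0, deg B=0, deg C=2: d=3.
Solving with deg f ≤ 3: f(k) = k*(k**2 + k + 1)/3.
R(k) = B(k−1)·f(k)/C(k) = k*(k**2 + k + 1)/(3*k**2 + 5*k + 3); s_k = R·t_k = k*(-k**2 - k - 1).
Δs = -3*k**2 - 5*k - 3, as required.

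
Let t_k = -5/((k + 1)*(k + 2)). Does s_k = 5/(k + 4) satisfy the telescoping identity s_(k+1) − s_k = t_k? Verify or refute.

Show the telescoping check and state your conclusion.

s_(k+1) = 5/(k + 5)
s_(k+1) − s_k = -5/((k + 4)*(k + 5))
(s_(k+1) − s_k) − t_k = 30*(k + 3)/(k**4 + 12*k**3 + 49*k**2 + 78*k + 40)

Invalid: residual 30*(k + 3)/(k**4 + 12*k**3 + 49*k**2 + 78*k + 40) ≠ 0.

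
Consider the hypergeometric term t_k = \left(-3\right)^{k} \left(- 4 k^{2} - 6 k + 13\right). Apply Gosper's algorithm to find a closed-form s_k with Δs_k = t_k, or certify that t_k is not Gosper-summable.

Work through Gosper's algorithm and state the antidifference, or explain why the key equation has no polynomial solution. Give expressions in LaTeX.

s_k = \left(-3\right)^{k} \left(k^{2} - 4\right)

The ratio is 3*(-4*k**2 - 14*k + 3)/(4*k**2 + 6*k - 13).
So A=-3 and B=1, with C=k**2 + 3*k/2 - 13/4.
Need (-3)·f(k+1) − (1)·f(k) = k**2 + 3*k/2 - 13/4.
deg f ≤ 2 (via 0,0,2).
Match coefficients ⇒ f(k) = -(k - 2)*(k + 2)/4.
Get s_k = R·t_k = (-3)**k*(k**2 - 4) with R(k) = B(k−1)f(k)/C(k) = -(k - 2)*(k + 2)/(4*k**2 + 6*k - 13).
Δs = (-3)**k*(-4*k**2 - 6*k + 13), as required.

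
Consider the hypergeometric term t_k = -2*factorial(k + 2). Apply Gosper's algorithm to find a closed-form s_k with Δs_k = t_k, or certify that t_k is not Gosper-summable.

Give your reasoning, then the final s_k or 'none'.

t_(k+1)/t_k = k + 3.
Normal form (A,B,C) = (k + 3, 1, 1).
Need (k + 3)·f(k+1) − (1)·f(k) = 1.
Degrees (1,0,0) ⇒ d ≤ -1.
Negative degree bound (-1): no f exists, t_k not Gosper-summable.

no hypergeometric antidifference exists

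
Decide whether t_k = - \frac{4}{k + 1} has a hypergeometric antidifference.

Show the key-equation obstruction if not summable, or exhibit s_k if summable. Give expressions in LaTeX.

No — t_k has no hypergeometric antidifference.

r(k) = (k + 1)/(k + 2) after simplifying.
Normal form (A,B,C) = (k + 1, k + 2, 1).
f must satisfy (k + 1)·f(k+1) − (k + 1)·f(k) = 1.
Degrees (1,1,0) ⇒ d ≤ 0.
Generic f = c0 gives residual -1; -1 = 0 cannot hold, so t_k is not Gosper-summable.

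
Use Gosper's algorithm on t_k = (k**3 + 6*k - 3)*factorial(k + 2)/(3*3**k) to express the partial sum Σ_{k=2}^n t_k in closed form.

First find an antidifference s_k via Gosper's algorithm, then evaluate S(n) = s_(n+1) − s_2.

S(n) = -8/3 + n**2*factorial(n + 3)/(3*3**n)

r(k) = (k + 3)*(6*k + (k + 1)**3 + 3)/(3*(k**3 + 6*k - 3)) after simplifying.
Factor: A=k/3 + 1; B=1; C=k**3 + 6*k - 3.
Key eq: (k/3 + 1)·f(k+1) = (1)·f(k) + (k**3 + 6*k - 3).
From deg A=1, deg B=0, deg C=3: d=2.
Solve for f: f(k) = 3*(k - 1)**2 (degree 2 ≤ 2).
R(k) = B(k−1)·f(k)/C(k) = 3*(k - 1)**2/(k**3 + 6*k - 3); s_k = R·t_k = (k - 1)**2*factorial(k + 2)/3**k.
Check: Δs_k = (k**3 + 6*k - 3)*factorial(k + 2)/(3*3**k). ✓
Evaluate: s_(n+1) = 3**(-n - 1)*n**2*factorial(n + 3); subtract s_(2) = 8/3 ⇒ S(n) = -8/3 + n**2*factorial(n + 3)/(3*3**n).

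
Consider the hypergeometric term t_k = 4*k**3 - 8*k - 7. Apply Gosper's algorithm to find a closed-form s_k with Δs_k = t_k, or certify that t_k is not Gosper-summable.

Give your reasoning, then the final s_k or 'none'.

r(k) = (8*k - 4*(k + 1)**3 + 15)/(-4*k**3 + 8*k + 7) after simplifying.
Normal form (A,B,C) = (1, 1, k**3 - 2*k - 7/4).
Key eq: (1)·f(k+1) = (1)·f(k) + (k**3 - 2*k - 7/4).
Bound: deg f ≤ 4.
Match coefficients ⇒ f(k) = k*(k**3 - 2*k**2 - 3*k - 3)/4.
Get s_k = R·t_k = k*(k**3 - 2*k**2 - 3*k - 3) with R(k) = B(k−1)f(k)/C(k) = k*(k**3 - 2*k**2 - 3*k - 3)/(4*k**3 - 8*k - 7).
Verify: 4*k**3 - 8*k - 7 matches t_k.

s_k = k*(k**3 - 2*k**2 - 3*k - 3)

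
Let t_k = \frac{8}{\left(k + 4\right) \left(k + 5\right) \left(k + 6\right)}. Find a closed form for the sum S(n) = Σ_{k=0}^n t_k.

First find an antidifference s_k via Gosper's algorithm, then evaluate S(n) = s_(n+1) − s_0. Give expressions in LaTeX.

S(n) = \frac{n^{2} + 11 n + 10}{5 \left(n^{2} + 11 n + 30\right)}

r(k) = (k + 4)/(k + 7) after simplifying.
Take A(k)=k + 4, B(k)=k + 7, C(k)=1.
Need (k + 4)·f(k+1) − (k + 6)·f(k) = 1.
deg f ≤ 2 (via 1,1,0).
Solving with deg f ≤ 2: f(k) = k*(k + 9)/40.
R(k) = B(k−1)·f(k)/C(k) = k*(k + 6)*(k + 9)/40; s_k = R·t_k = k*(k + 9)/(5*(k + 4)*(k + 5)).
Δs = 8/(k**3 + 15*k**2 + 74*k + 120), as required.
s_(n+1) = (n**2 + 11*n + 10)/(5*(n**2 + 11*n + 30)) and s_(0) = 0, so S(n) = (n**2 + 11*n + 10)/(5*(n**2 + 11*n + 30)).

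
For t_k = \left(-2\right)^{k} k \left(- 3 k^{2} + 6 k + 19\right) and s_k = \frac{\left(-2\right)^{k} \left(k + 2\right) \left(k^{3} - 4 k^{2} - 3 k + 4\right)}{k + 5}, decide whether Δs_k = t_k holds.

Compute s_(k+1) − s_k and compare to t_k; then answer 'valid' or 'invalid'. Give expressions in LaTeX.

s_(k+1) = (-2)**(k + 1)*(k**4 + 2*k**3 - 11*k**2 - 26*k - 6)/(k + 6)
s_(k+1) − s_k = (-2)**k*(-3*k**5 - 18*k**4 + 25*k**3 + 230*k**2 + 276*k + 12)/(k**2 + 11*k + 30)
(s_(k+1) − s_k) − t_k = (-2)**k*(9*k**4 + 30*k**3 - 159*k**2 - 294*k + 12)/(k**2 + 11*k + 30)

Invalid: residual \frac{\left(-2\right)^{k} \left(9 k^{4} + 30 k^{3} - 159 k^{2} - 294 k + 12\right)}{k^{2} + 11 k + 30} ≠ 0.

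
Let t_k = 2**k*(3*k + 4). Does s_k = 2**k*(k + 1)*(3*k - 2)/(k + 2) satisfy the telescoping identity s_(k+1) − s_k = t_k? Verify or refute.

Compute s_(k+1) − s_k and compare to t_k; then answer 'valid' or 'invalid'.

s_(k+1) = 2**(k + 1)*(k + 2)*(3*k + 1)/(k + 3)
s_(k+1) − s_k = 2**k*(3*k**3 + 16*k**2 + 31*k + 14)/(k**2 + 5*k + 6)
(s_(k+1) − s_k) − t_k = 2**k*(-3*k**2 - 7*k - 10)/(k**2 + 5*k + 6)

Invalid: residual 2**k*(-3*k**2 - 7*k - 10)/(k**2 + 5*k + 6) ≠ 0.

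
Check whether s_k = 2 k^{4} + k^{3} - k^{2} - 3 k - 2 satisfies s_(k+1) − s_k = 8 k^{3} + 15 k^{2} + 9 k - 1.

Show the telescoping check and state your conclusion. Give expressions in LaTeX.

Valid — Δs_k = t_k.

s_(k+1) = 2*k**4 + 9*k**3 + 14*k**2 + 6*k - 3
s_(k+1) − s_k = 8*k**3 + 15*k**2 + 9*k - 1
(s_(k+1) − s_k) − t_k = 0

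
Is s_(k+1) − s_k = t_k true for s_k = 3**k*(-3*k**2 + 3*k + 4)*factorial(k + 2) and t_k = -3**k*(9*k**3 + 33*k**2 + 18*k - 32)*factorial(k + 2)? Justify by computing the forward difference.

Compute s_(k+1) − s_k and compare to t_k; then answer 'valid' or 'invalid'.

Valid — Δs_k = t_k.

s_(k+1) = -3**(k + 1)*(3*k**2 + 3*k - 4)*factorial(k + 3)
s_(k+1) − s_k = -3**k*(9*k**3 + 33*k**2 + 18*k - 32)*factorial(k + 2)
(s_(k+1) − s_k) − t_k = 0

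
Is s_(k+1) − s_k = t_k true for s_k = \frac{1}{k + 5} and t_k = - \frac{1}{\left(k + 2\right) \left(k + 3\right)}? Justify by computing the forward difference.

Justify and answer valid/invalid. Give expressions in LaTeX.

Invalid: residual \frac{6 \left(k + 4\right)}{k^{4} + 16 k^{3} + 91 k^{2} + 216 k + 180} ≠ 0.

s_(k+1) = 1/(k + 6)
s_(k+1) − s_k = -1/((k + 5)*(k + 6))
(s_(k+1) − s_k) − t_k = 6*(k + 4)/(k**4 + 16*k**3 + 91*k**2 + 216*k + 180)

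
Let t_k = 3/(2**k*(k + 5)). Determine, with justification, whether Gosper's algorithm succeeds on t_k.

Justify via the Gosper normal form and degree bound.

No; the degree bound rules out any f.

t_(k+1)/t_k = (k + 5)/(2*(k + 6)).
So A=k/2 + 5/2 and B=k + 6, with C=1.
Set up (k/2 + 5/2)·f(k+1) − (k + 5)·f(k) − (1) = 0.
From deg A=1, deg B=1, deg C=0: d=-1.
Bound -1 < 0, so the key equation has no polynomial solution.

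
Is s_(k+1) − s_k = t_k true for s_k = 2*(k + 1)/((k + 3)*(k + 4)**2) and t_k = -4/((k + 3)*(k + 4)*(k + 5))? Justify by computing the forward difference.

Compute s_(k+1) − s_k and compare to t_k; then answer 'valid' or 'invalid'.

Invalid: residual 6*(3*k + 13)/(k**5 + 21*k**4 + 175*k**3 + 723*k**2 + 1480*k + 1200) ≠ 0.

s_(k+1) = 2*(k + 2)/((k + 4)*(k + 5)**2)
s_(k+1) − s_k = 2*(-2*k**2 - 9*k - 1)/(k**5 + 21*k**4 + 175*k**3 + 723*k**2 + 1480*k + 1200)
(s_(k+1) − s_k) − t_k = 6*(3*k + 13)/(k**5 + 21*k**4 + 175*k**3 + 723*k**2 + 1480*k + 1200)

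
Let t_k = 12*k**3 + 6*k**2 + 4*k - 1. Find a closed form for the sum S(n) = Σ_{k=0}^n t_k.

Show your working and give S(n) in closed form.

S(n) = 3*n**4 + 8*n**3 + 8*n**2 + 2*n - 1

The ratio is (12*k**3 + 42*k**2 + 52*k + 21)/(12*k**3 + 6*k**2 + 4*k - 1).
Factor: A=1; B=1; C=k**3 + k**2/2 + k/3 - 1/12.
f must satisfy (1)·f(k+1) − (1)·f(k) = k**3 + k**2/2 + k/3 - 1/12.
From deg A=0, deg B=0, deg C=3: d=4.
Solving with deg f ≤ 4: f(k) = k*(3*k**3 - 4*k**2 + 2*k - 2)/12.
Then R = B(k−1)f/C = k*(3*k**3 - 4*k**2 + 2*k - 2)/(12*k**3 + 6*k**2 + 4*k - 1), so s_k = R(k)·t_k = k*(3*k**3 - 4*k**2 + 2*k - 2).
Δs = 12*k**3 + 6*k**2 + 4*k - 1, as required.
s_(n+1) = 3*n**4 + 8*n**3 + 8*n**2 + 2*n - 1 and s_(0) = 0, so S(n) = 3*n**4 + 8*n**3 + 8*n**2 + 2*n - 1.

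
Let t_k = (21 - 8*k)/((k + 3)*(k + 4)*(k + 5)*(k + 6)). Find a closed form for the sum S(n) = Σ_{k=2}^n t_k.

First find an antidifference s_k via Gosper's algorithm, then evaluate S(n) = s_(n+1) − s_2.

S(n) = (-n**3 - 15*n**2 + 94*n - 78)/(42*(n**3 + 15*n**2 + 74*n + 120))

Ratio r(k) = (k + 3)*(8*k - 13)/((k + 7)*(8*k - 21)).
A = k + 3, B = k + 7, C = k - 21/8.
f must satisfy (k + 3)·f(k+1) − (k + 6)·f(k) = k - 21/8.
From deg A=1, deg B=1, deg C=1: d=3.
Solving with deg f ≤ 3: f(k) = -k*(k**2 + 12*k + 127)/160.
Then R = B(k−1)f/C = -k*(k + 6)*(k**2 + 12*k + 127)/(20*(8*k - 21)), so s_k = R(k)·t_k = k*(k**2 + 12*k + 127)/(20*(k + 3)*(k + 4)*(k + 5)).
Check: Δs_k = (21 - 8*k)/(k**4 + 18*k**3 + 119*k**2 + 342*k + 360). ✓
Evaluate: s_(n+1) = (n**3 + 15*n**2 + 154*n + 140)/(20*(n**3 + 15*n**2 + 74*n + 120)); subtract s_(2) = 31/420 ⇒ S(n) = (-n**3 - 15*n**2 + 94*n - 78)/(42*(n**3 + 15*n**2 + 74*n + 120)).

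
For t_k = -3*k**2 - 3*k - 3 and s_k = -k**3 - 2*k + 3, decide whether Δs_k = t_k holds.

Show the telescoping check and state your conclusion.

s_(k+1) = -2*k - (k + 1)**3 + 1
s_(k+1) − s_k = k**3 - (k + 1)**3 - 2
(s_(k+1) − s_k) − t_k = 0

valid (s_(k+1) − s_k reduces to t_k)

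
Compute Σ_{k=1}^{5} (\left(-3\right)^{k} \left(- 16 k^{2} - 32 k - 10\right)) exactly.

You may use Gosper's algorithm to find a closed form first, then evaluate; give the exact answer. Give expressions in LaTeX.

r(k) = 3*(-8*k**2 - 32*k - 29)/(8*k**2 + 16*k + 5) after simplifying.
So A=-3 and B=1, with C=k**2 + 2*k + 5/8.
Set up (-3)·f(k+1) − (1)·f(k) − (k**2 + 2*k + 5/8) = 0.
Bound: deg f ≤ 2.
Match coefficients ⇒ f(k) = -(k + 1)*(2*k - 1)/8.
Get s_k = R·t_k = 2*(-3)**k*(2*k**2 + k - 1) with R(k) = B(k−1)f(k)/C(k) = -(k + 1)*(2*k - 1)/(8*k**2 + 16*k + 5).
Δs = (-3)**k*(-16*k**2 - 32*k - 10), as required.
Telescoping: Σ = s_(6) − s_(1) = 112266 − (-12) = 112278.

Σ = 112278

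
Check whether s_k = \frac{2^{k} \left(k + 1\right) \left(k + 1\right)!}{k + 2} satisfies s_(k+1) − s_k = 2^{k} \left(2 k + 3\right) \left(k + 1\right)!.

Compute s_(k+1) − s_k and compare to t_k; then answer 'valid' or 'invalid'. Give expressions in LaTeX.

Invalid: residual - \frac{2^{k} \left(k + 1\right) \left(2 k + 5\right) \left(k + 1\right)!}{\left(k + 2\right) \left(k + 3\right)} ≠ 0.

s_(k+1) = 2**(k + 1)*(k + 2)*factorial(k + 2)/(k + 3)
s_(k+1) − s_k = 2**k*(2*k**3 + 11*k**2 + 20*k + 13)*factorial(k + 1)/((k + 2)*(k + 3))
(s_(k+1) − s_k) − t_k = -2**k*(k + 1)*(2*k + 5)*factorial(k + 1)/((k + 2)*(k + 3))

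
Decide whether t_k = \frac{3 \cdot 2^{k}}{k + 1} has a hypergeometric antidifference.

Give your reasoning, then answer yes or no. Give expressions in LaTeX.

Ratio r(k) = 2*(k + 1)/(k + 2).
Normal form (A,B,C) = (2*k + 2, k + 2, 1).
Key eq: (2*k + 2)·f(k+1) = (k + 1)·f(k) + (1).
deg f ≤ -1 (via 1,1,0).
Bound -1 < 0, so the key equation has no polynomial solution.

No; the degree bound rules out any f.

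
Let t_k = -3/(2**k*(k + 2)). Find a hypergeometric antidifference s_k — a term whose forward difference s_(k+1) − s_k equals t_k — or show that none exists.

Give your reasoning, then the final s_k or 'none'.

Step 1: r(k) = (k + 2)/(2*(k + 3)).
So A=k/2 + 1 and B=k + 3, with C=1.
Set up (k/2 + 1)·f(k+1) − (k + 2)·f(k) − (1) = 0.
From deg A=1, deg B=1, deg C=0: d=-1.
Negative degree bound (-1): no f exists, t_k not Gosper-summable.

no hypergeometric antidifference exists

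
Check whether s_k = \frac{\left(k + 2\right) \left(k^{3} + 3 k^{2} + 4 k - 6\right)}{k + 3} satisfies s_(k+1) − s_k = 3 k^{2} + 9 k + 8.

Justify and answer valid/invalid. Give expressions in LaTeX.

s_(k+1) = (k**4 + 9*k**3 + 31*k**2 + 41*k + 6)/(k + 4)
s_(k+1) − s_k = (3*k**4 + 28*k**3 + 92*k**2 + 133*k + 66)/(k**2 + 7*k + 12)
(s_(k+1) − s_k) − t_k = (-2*k**3 - 15*k**2 - 31*k - 30)/(k**2 + 7*k + 12)

Invalid: residual \frac{- 2 k^{3} - 15 k^{2} - 31 k - 30}{k^{2} + 7 k + 12} ≠ 0.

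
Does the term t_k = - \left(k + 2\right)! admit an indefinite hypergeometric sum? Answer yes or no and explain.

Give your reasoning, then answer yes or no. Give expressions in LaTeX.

No — key equation has no polynomial f.

Compute t_(k+1)/t_k: get k + 3.
A = k + 3, B = 1, C = 1.
Solve (k + 3)·f(k+1) − (1)·f(k) = 1.
d = -1 from the (1,0,0) case.
Negative degree bound (-1): no f exists, t_k not Gosper-summable.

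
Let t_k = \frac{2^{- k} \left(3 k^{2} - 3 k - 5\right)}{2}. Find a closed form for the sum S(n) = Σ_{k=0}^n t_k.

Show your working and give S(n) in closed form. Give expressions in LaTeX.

t_(k+1)/t_k = (3*k**2 + 3*k - 5)/(2*(3*k**2 - 3*k - 5)).
Factor: A=1/2; B=1; C=k**2 - k - 5/3.
f must satisfy (1/2)·f(k+1) − (1)·f(k) = k**2 - k - 5/3.
Bound: deg f ≤ 2.
Coefficient equations give f(k) = -2*(3*k**2 + 3*k + 1)/3.
Then R = B(k−1)f/C = -2*(3*k**2 + 3*k + 1)/(3*k**2 - 3*k - 5), so s_k = R(k)·t_k = (-3*k**2 - 3*k - 1)/2**k.
s_(k+1) − s_k = (3*k**2 - 3*k - 5)/(2*2**k) = t_k.
Σ_(k=0)^n t_k = s_(n+1) − s_(0) = (2**(-n - 1)*(-3*n**2 - 9*n - 7)) − (-1), i.e. 2**(-n - 1)*(2**(n + 1) - 3*n**2 - 9*n - 7).

S(n) = 2^{- n - 1} \left(2^{n + 1} - 3 n^{2} - 9 n - 7\right)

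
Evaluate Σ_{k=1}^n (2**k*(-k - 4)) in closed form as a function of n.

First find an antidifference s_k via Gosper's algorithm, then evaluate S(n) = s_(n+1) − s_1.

S(n) = -2*2**n*n - 6*2**n + 6

Step 1: r(k) = 2*(k + 5)/(k + 4).
Factor: A=2; B=1; C=k + 4.
Set up (2)·f(k+1) − (1)·f(k) − (k + 4) = 0.
From deg A=0, deg B=0, deg C=1: d=1.
A polynomial solution: f(k) = k + 2.
So s_k = (B(k−1)f/C)·t_k = ((k + 2)/(k + 4))·t_k = 2**k*(-k - 2).
s_(k+1) − s_k = 2**k*(-k - 4) = t_k.
s_(n+1) = 2**(n + 1)*(-n - 3) and s_(1) = -6, so S(n) = -2*2**n*n - 6*2**n + 6.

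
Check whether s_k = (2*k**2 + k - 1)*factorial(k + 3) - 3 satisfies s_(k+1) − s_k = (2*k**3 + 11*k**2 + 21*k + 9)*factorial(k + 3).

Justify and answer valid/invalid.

s_(k+1) = (k + 2*(k + 1)**2)*factorial(k + 4) - 3
s_(k+1) − s_k = (2*k**3 + 11*k**2 + 21*k + 9)*factorial(k + 3)
(s_(k+1) − s_k) − t_k = 0

Valid — Δs_k = t_k.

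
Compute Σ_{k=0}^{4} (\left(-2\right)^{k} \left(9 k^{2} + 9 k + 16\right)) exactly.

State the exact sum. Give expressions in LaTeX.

Σ = 2372

r(k) = 2*(-9*k**2 - 27*k - 34)/(9*k**2 + 9*k + 16) after simplifying.
A = -2, B = 1, C = k**2 + k + 16/9.
Key eq: (-2)·f(k+1) = (1)·f(k) + (k**2 + k + 16/9).
From deg A=0, deg B=0, deg C=2: d=2.
Match coefficients ⇒ f(k) = -(3*k**2 - k + 4)/9.
Get s_k = R·t_k = (-2)**k*(-3*k**2 + k - 4) with R(k) = B(k−1)f(k)/C(k) = -(3*k**2 - k + 4)/(9*k**2 + 9*k + 16).
Check: Δs_k = (-2)**k*(9*k**2 + 9*k + 16). ✓
Telescoping: Σ = s_(5) − s_(0) = 2368 − (-4) = 2372.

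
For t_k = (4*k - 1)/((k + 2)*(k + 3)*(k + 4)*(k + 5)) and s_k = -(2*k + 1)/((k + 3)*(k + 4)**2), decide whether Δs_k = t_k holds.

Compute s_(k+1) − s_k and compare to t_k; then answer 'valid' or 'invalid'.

s_(k+1) = (-2*k - 3)/((k + 4)*(k + 5)**2)
s_(k+1) − s_k = (4*k**2 + 15*k - 11)/(k**5 + 21*k**4 + 175*k**3 + 723*k**2 + 1480*k + 1200)
(s_(k+1) − s_k) − t_k = 2*(-6*k**2 - 26*k - 1)/(k**6 + 23*k**5 + 217*k**4 + 1073*k**3 + 2926*k**2 + 4160*k + 2400)

Invalid: residual 2*(-6*k**2 - 26*k - 1)/(k**6 + 23*k**5 + 217*k**4 + 1073*k**3 + 2926*k**2 + 4160*k + 2400) ≠ 0.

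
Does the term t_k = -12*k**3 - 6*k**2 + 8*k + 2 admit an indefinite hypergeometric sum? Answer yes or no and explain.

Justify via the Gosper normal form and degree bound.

Yes. s_k = k*(-3*k**3 + 4*k**2 + 4*k - 3).

Compute t_(k+1)/t_k: get (6*k**3 + 21*k**2 + 20*k + 4)/(6*k**3 + 3*k**2 - 4*k - 1).
Take A(k)=1, B(k)=1, C(k)=k**3 + k**2/2 - 2*k/3 - 1/6.
Solve (1)·f(k+1) − (1)·f(k) = k**3 + k**2/2 - 2*k/3 - 1/6.
From deg A=0, deg B=0, deg C=3: d=4.
Solving with deg f ≤ 4: f(k) = k*(k + 1)*(3*k**2 - 7*k + 3)/12.
Then R = B(k−1)f/C = k*(3*k**2 - 7*k + 3)/(2*(6*k**2 - 3*k - 1)), so s_k = R(k)·t_k = k*(-3*k**3 + 4*k**2 + 4*k - 3).
Δs = -12*k**3 - 6*k**2 + 8*k + 2, as required.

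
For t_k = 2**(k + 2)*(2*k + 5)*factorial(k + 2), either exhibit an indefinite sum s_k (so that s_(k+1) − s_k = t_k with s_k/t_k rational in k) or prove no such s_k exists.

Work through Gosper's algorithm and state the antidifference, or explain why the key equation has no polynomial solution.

Compute t_(k+1)/t_k: get 2*(k + 3)*(2*k + 7)/(2*k + 5).
So A=2*k + 6 and B=1, with C=k + 5/2.
Solve (2*k + 6)·f(k+1) − (1)·f(k) = k + 5/2.
deg f ≤ 0 (via 1,0,1).
Coefficient equations give f(k) = 1/2.
Certificate R = B(k−1)f/C = 1/(2*k + 5) gives s_k = 2**(k + 2)*factorial(k + 2).
s_(k+1) − s_k = 2**(k + 2)*(2*k + 5)*factorial(k + 2) = t_k.

s_k = 2**(k + 2)*factorial(k + 2)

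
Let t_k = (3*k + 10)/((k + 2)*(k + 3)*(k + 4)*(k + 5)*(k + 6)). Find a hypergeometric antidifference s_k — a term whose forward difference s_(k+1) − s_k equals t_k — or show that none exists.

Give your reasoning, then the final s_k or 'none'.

r(k) = (k + 2)*(3*k + 13)/((k + 7)*(3*k + 10)) after simplifying.
A = k + 2, B = k + 7, C = k + 10/3.
Set up (k + 2)·f(k+1) − (k + 6)·f(k) − (k + 10/3) = 0.
From deg A=1, deg B=1, deg C=1: d=4.
A polynomial solution: f(k) = k*(k + 3)*(k**2 + 11*k + 38)/120.
Get s_k = R·t_k = k*(k**2 + 11*k + 38)/(40*(k**3 + 11*k**2 + 38*k + 40)) with R(k) = B(k−1)f(k)/C(k) = k*(k + 3)*(k + 6)*(k**2 + 11*k + 38)/(40*(3*k + 10)).
Verify: (3*k + 10)/(k**5 + 20*k**4 + 155*k**3 + 580*k**2 + 1044*k + 720) matches t_k.

s_k = k*(k**2 + 11*k + 38)/(40*(k**3 + 11*k**2 + 38*k + 40))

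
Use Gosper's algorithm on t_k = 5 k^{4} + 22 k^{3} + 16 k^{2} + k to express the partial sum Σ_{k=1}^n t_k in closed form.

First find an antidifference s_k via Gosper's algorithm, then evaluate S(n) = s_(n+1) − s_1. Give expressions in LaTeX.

S(n) = n \left(n^{4} + 8 n^{3} + 18 n^{2} + 14 n + 3\right)

Step 1: r(k) = (5*k**4 + 42*k**3 + 112*k**2 + 119*k + 44)/(k*(5*k**3 + 22*k**2 + 16*k + 1)).
Normal form (A,B,C) = (1, 1, k**4 + 22*k**3/5 + 16*k**2/5 + k/5).
Key eq: (1)·f(k+1) = (1)·f(k) + (k**4 + 22*k**3/5 + 16*k**2/5 + k/5).
Bound: deg f ≤ 5.
Coefficient equations give f(k) = k*(k - 1)*(k**3 + 4*k**2 - 2)/5.
Get s_k = R·t_k = k*(k**4 + 3*k**3 - 4*k**2 - 2*k + 2) with R(k) = B(k−1)f(k)/C(k) = (k - 1)*(k**3 + 4*k**2 - 2)/(5*k**3 + 22*k**2 + 16*k + 1).
s_(k+1) − s_k = k*(5*k**3 + 22*k**2 + 16*k + 1) = t_k.
Telescope: S(n) = s_(n+1) − s_(1) = n*(n**4 + 8*n**3 + 18*n**2 + 14*n + 3) − (0) = n*(n**4 + 8*n**3 + 18*n**2 + 14*n + 3).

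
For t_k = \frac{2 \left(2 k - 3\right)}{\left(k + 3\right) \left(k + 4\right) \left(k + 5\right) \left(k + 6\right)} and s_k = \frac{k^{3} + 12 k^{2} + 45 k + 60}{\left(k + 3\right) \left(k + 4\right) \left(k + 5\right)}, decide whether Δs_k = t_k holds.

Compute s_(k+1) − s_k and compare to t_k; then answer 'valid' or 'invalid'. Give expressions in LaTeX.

Valid: the claim telescopes to t_k.

s_(k+1) = (45*k + (k + 1)**3 + 12*(k + 1)**2 + 105)/((k + 4)*(k + 5)*(k + 6))
s_(k+1) − s_k = 2*(2*k - 3)/(k**4 + 18*k**3 + 119*k**2 + 342*k + 360)
(s_(k+1) − s_k) − t_k = 0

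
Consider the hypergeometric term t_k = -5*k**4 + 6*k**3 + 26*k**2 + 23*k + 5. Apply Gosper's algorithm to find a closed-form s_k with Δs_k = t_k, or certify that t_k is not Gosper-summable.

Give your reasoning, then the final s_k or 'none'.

s_k = k*(-k**4 + 4*k**3 + 4*k**2 - 2)

Step 1: r(k) = (5*k**4 + 14*k**3 - 14*k**2 - 73*k - 55)/(5*k**4 - 6*k**3 - 26*k**2 - 23*k - 5).
Take A(k)=1, B(k)=1, C(k)=k**4 - 6*k**3/5 - 26*k**2/5 - 23*k/5 - 1.
Key eq: (1)·f(k+1) = (1)·f(k) + (k**4 - 6*k**3/5 - 26*k**2/5 - 23*k/5 - 1).
deg f ≤ 5 (via 0,0,4).
A polynomial solution: f(k) = k*(k**4 - 4*k**3 - 4*k**2 + 2)/5.
Certificate R = B(k−1)f/C = k*(k**4 - 4*k**3 - 4*k**2 + 2)/(5*k**4 - 6*k**3 - 26*k**2 - 23*k - 5) gives s_k = k*(-k**4 + 4*k**3 + 4*k**2 - 2).
Verify: -5*k**4 + 6*k**3 + 26*k**2 + 23*k + 5 matches t_k.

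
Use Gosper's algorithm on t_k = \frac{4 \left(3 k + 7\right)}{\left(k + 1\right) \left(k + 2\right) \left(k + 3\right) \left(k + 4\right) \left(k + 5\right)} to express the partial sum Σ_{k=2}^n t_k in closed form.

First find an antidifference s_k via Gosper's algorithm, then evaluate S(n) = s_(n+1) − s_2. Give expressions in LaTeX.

r(k) = (k + 1)*(3*k + 10)/((k + 6)*(3*k + 7)) after simplifying.
So A=k + 1 and B=k + 6, with C=k + 7/3.
Need (k + 1)·f(k+1) − (k + 5)·f(k) = k + 7/3.
deg f ≤ 4 (via 1,1,1).
Match coefficients ⇒ f(k) = k*(k + 2)*(k**2 + 8*k + 19)/36.
Then R = B(k−1)f/C = k*(k + 2)*(k + 5)*(k**2 + 8*k + 19)/(12*(3*k + 7)), so s_k = R(k)·t_k = k*(k**2 + 8*k + 19)/(3*(k**3 + 8*k**2 + 19*k + 12)).
Δs = 4*(3*k + 7)/(k**5 + 15*k**4 + 85*k**3 + 225*k**2 + 274*k + 120), as required.
Evaluate: s_(n+1) = (n**3 + 11*n**2 + 38*n + 28)/(3*(n**3 + 11*n**2 + 38*n + 40)); subtract s_(2) = 13/45 ⇒ S(n) = 2*(n**3 + 11*n**2 + 38*n - 50)/(45*(n**3 + 11*n**2 + 38*n + 40)).

S(n) = \frac{2 \left(n^{3} + 11 n^{2} + 38 n - 50\right)}{45 \left(n^{3} + 11 n^{2} + 38 n + 40\right)}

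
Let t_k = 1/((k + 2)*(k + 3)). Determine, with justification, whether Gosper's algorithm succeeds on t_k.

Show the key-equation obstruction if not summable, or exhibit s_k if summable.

Yes. s_k = k/(2*(k + 2)).

Ratio r(k) = (k + 2)/(k + 4).
Gosper form: A/B · C(k+1)/C(k) with A=k + 2, B=k + 4, C=1.
Key eq: (k + 2)·f(k+1) = (k + 3)·f(k) + (1).
deg f ≤ 1 (via 1,1,0).
Solving with deg f ≤ 1: f(k) = k/2.
Get s_k = R·t_k = k/(2*(k + 2)) with R(k) = B(k−1)f(k)/C(k) = k*(k + 3)/2.
Δs = 1/(k**2 + 5*k + 6), as required.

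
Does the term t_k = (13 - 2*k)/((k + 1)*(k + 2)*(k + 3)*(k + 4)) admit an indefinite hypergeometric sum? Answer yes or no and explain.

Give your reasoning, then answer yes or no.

Yes. s_k = k*(2*k**2 + 12*k + 25)/(3*(k + 1)*(k + 2)*(k + 3)).

r(k) = (k + 1)*(2*k - 11)/((k + 5)*(2*k - 13)) after simplifying.
Factor: A=k + 1; B=k + 5; C=k - 13/2.
Solve (k + 1)·f(k+1) − (k + 4)·f(k) = k - 13/2.
From deg A=1, deg B=1, deg C=1: d=3.
Solving with deg f ≤ 3: f(k) = -k*(2*k**2 + 12*k + 25)/6.
Then R = B(k−1)f/C = -k*(k + 4)*(2*k**2 + 12*k + 25)/(3*(2*k - 13)), so s_k = R(k)·t_k = k*(2*k**2 + 12*k + 25)/(3*(k + 1)*(k + 2)*(k + 3)).
s_(k+1) − s_k = (13 - 2*k)/(k**4 + 10*k**3 + 35*k**2 + 50*k + 24) = t_k.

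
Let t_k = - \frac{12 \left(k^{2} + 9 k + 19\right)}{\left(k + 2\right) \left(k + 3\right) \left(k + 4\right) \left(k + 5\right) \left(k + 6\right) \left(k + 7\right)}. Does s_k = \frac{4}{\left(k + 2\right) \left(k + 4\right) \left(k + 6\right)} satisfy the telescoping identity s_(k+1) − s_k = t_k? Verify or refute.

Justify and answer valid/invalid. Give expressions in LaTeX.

valid (s_(k+1) − s_k reduces to t_k)

s_(k+1) = 4/((k + 3)*(k + 5)*(k + 7))
s_(k+1) − s_k = 4/((k + 3)*(k + 5)*(k + 7)) - 4/((k + 2)*(k + 4)*(k + 6))
(s_(k+1) − s_k) − t_k = 0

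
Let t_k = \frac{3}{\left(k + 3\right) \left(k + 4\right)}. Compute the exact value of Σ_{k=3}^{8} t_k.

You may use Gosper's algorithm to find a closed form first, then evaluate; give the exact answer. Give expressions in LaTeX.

Σ = 1/4

The ratio is (k + 3)/(k + 5).
Normal form (A,B,C) = (k + 3, k + 5, 1).
Need (k + 3)·f(k+1) − (k + 4)·f(k) = 1.
Bound: deg f ≤ 1.
Solving with deg f ≤ 1: f(k) = k/3.
So s_k = (B(k−1)f/C)·t_k = (k*(k + 4)/3)·t_k = k/(k + 3).
Δs = 3/(k**2 + 7*k + 12), as required.
Sum = s_(9) − s_(3); s_(9) = 3/4, s_(3) = 1/2 ⇒ 1/4.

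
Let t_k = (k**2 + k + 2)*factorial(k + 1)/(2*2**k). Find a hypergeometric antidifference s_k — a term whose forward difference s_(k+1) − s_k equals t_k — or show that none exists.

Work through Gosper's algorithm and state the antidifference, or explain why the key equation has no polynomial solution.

Step 1: r(k) = (k + 2)*(k + (k + 1)**2 + 3)/(2*(k**2 + k + 2)).
A = k/2 + 1, B = 1, C = k**2 + k + 2.
Need (k/2 + 1)·f(k+1) − (1)·f(k) = k**2 + k + 2.
Bound: deg f ≤ 1.
A polynomial solution: f(k) = 2*k.
Then R = B(k−1)f/C = 2*k/(k**2 + k + 2), so s_k = R(k)·t_k = k*factorial(k + 1)/2**k.
Δs = (k**2 + k + 2)*factorial(k + 1)/(2*2**k), as required.

s_k = k*factorial(k + 1)/2**k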